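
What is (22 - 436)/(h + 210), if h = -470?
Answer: 207/130 ≈ 1.5923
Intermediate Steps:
(22 - 436)/(h + 210) = (22 - 436)/(-470 + 210) = -414/(-260) = -414*(-1/260) = 207/130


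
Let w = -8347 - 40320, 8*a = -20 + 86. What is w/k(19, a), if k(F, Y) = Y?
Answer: -194668/33 ≈ -5899.0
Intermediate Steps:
a = 33/4 (a = (-20 + 86)/8 = (1/8)*66 = 33/4 ≈ 8.2500)
w = -48667
w/k(19, a) = -48667/33/4 = -48667*4/33 = -194668/33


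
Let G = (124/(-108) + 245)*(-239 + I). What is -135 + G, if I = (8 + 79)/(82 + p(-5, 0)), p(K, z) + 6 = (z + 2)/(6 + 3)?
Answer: -538409167/9261 ≈ -58137.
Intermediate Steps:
p(K, z) = -52/9 + z/9 (p(K, z) = -6 + (z + 2)/(6 + 3) = -6 + (2 + z)/9 = -6 + (2 + z)*(⅑) = -6 + (2/9 + z/9) = -52/9 + z/9)
I = 783/686 (I = (8 + 79)/(82 + (-52/9 + (⅑)*0)) = 87/(82 + (-52/9 + 0)) = 87/(82 - 52/9) = 87/(686/9) = 87*(9/686) = 783/686 ≈ 1.1414)
G = -537158932/9261 (G = (124/(-108) + 245)*(-239 + 783/686) = (124*(-1/108) + 245)*(-163171/686) = (-31/27 + 245)*(-163171/686) = (6584/27)*(-163171/686) = -537158932/9261 ≈ -58002.)
-135 + G = -135 - 537158932/9261 = -538409167/9261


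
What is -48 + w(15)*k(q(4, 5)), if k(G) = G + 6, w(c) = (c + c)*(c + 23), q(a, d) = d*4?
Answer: 29592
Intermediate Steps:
q(a, d) = 4*d
w(c) = 2*c*(23 + c) (w(c) = (2*c)*(23 + c) = 2*c*(23 + c))
k(G) = 6 + G
-48 + w(15)*k(q(4, 5)) = -48 + (2*15*(23 + 15))*(6 + 4*5) = -48 + (2*15*38)*(6 + 20) = -48 + 1140*26 = -48 + 29640 = 29592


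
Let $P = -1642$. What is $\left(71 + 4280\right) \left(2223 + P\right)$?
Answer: $2527931$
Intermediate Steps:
$\left(71 + 4280\right) \left(2223 + P\right) = \left(71 + 4280\right) \left(2223 - 1642\right) = 4351 \cdot 581 = 2527931$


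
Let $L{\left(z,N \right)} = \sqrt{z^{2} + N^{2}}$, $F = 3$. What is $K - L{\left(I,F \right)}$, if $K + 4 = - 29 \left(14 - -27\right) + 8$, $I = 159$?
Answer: $-1185 - 3 \sqrt{2810} \approx -1344.0$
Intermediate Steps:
$K = -1185$ ($K = -4 + \left(- 29 \left(14 - -27\right) + 8\right) = -4 + \left(- 29 \left(14 + 27\right) + 8\right) = -4 + \left(\left(-29\right) 41 + 8\right) = -4 + \left(-1189 + 8\right) = -4 - 1181 = -1185$)
$L{\left(z,N \right)} = \sqrt{N^{2} + z^{2}}$
$K - L{\left(I,F \right)} = -1185 - \sqrt{3^{2} + 159^{2}} = -1185 - \sqrt{9 + 25281} = -1185 - \sqrt{25290} = -1185 - 3 \sqrt{2810}$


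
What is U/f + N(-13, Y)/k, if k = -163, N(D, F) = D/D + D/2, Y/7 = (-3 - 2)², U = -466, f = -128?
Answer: 38331/10432 ≈ 3.6744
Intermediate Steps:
Y = 175 (Y = 7*(-3 - 2)² = 7*(-5)² = 7*25 = 175)
N(D, F) = 1 + D/2 (N(D, F) = 1 + D*(½) = 1 + D/2)
U/f + N(-13, Y)/k = -466/(-128) + (1 + (½)*(-13))/(-163) = -466*(-1/128) + (1 - 13/2)*(-1/163) = 233/64 - 11/2*(-1/163) = 233/64 + 11/326 = 38331/10432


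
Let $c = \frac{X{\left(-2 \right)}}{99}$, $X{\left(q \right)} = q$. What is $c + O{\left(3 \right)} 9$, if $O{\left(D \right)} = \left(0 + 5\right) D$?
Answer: $\frac{13363}{99} \approx 134.98$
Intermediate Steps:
$O{\left(D \right)} = 5 D$
$c = - \frac{2}{99} \approx -0.020202$
$c + O{\left(3 \right)} 9 = - \frac{2}{99} + 5 \cdot 3 \cdot 9 = - \frac{2}{99} + 15 \cdot 9 = - \frac{2}{99} + 135 = \frac{13363}{99}$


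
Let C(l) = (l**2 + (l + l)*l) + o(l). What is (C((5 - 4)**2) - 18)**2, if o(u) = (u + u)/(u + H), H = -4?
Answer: 2209/9 ≈ 245.44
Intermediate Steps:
o(u) = 2*u/(-4 + u) (o(u) = (u + u)/(u - 4) = (2*u)/(-4 + u) = 2*u/(-4 + u))
C(l) = 3*l**2 + 2*l/(-4 + l) (C(l) = (l**2 + (l + l)*l) + 2*l/(-4 + l) = (l**2 + (2*l)*l) + 2*l/(-4 + l) = (l**2 + 2*l**2) + 2*l/(-4 + l) = 3*l**2 + 2*l/(-4 + l))
(C((5 - 4)**2) - 18)**2 = ((5 - 4)**2*(2 + 3*(5 - 4)**2*(-4 + (5 - 4)**2))/(-4 + (5 - 4)**2) - 18)**2 = (1**2*(2 + 3*1**2*(-4 + 1**2))/(-4 + 1**2) - 18)**2 = (1*(2 + 3*1*(-4 + 1))/(-4 + 1) - 18)**2 = (1*(2 + 3*1*(-3))/(-3) - 18)**2 = (1*(-1/3)*(2 - 9) - 18)**2 = (1*(-1/3)*(-7) - 18)**2 = (7/3 - 18)**2 = (-47/3)**2 = 2209/9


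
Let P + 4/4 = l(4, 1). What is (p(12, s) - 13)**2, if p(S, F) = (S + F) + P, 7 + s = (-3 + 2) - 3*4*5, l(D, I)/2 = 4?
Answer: 3844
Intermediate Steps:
l(D, I) = 8 (l(D, I) = 2*4 = 8)
P = 7 (P = -1 + 8 = 7)
s = -68 (s = -7 + ((-3 + 2) - 3*4*5) = -7 + (-1 - 12*5) = -7 + (-1 - 60) = -7 - 61 = -68)
p(S, F) = 7 + F + S (p(S, F) = (S + F) + 7 = (F + S) + 7 = 7 + F + S)
(p(12, s) - 13)**2 = ((7 - 68 + 12) - 13)**2 = (-49 - 13)**2 = (-62)**2 = 3844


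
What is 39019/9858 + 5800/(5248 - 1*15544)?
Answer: 14356801/4229082 ≈ 3.3948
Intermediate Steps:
39019/9858 + 5800/(5248 - 1*15544) = 39019*(1/9858) + 5800/(5248 - 15544) = 39019/9858 + 5800/(-10296) = 39019/9858 + 5800*(-1/10296) = 39019/9858 - 725/1287 = 14356801/4229082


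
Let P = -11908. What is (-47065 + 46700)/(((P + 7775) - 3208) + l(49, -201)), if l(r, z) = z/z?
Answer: 73/1468 ≈ 0.049727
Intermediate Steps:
l(r, z) = 1
(-47065 + 46700)/(((P + 7775) - 3208) + l(49, -201)) = (-47065 + 46700)/(((-11908 + 7775) - 3208) + 1) = -365/((-4133 - 3208) + 1) = -365/(-7341 + 1) = -365/(-7340) = -365*(-1/7340) = 73/1468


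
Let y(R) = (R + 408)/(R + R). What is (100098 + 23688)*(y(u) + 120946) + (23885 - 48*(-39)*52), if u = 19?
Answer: 284485741226/19 ≈ 1.4973e+10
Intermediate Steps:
y(R) = (408 + R)/(2*R) (y(R) = (408 + R)/((2*R)) = (408 + R)*(1/(2*R)) = (408 + R)/(2*R))
(100098 + 23688)*(y(u) + 120946) + (23885 - 48*(-39)*52) = (100098 + 23688)*((½)*(408 + 19)/19 + 120946) + (23885 - 48*(-39)*52) = 123786*((½)*(1/19)*427 + 120946) + (23885 - (-1872)*52) = 123786*(427/38 + 120946) + (23885 - 1*(-97344)) = 123786*(4596375/38) + (23885 + 97344) = 284483437875/19 + 121229 = 284485741226/19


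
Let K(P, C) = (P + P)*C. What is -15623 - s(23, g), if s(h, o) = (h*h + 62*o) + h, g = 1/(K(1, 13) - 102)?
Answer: -614619/38 ≈ -16174.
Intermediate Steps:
K(P, C) = 2*C*P (K(P, C) = (2*P)*C = 2*C*P)
g = -1/76 (g = 1/(2*13*1 - 102) = 1/(26 - 102) = 1/(-76) = -1/76 ≈ -0.013158)
s(h, o) = h + h² + 62*o (s(h, o) = (h² + 62*o) + h = h + h² + 62*o)
-15623 - s(23, g) = -15623 - (23 + 23² + 62*(-1/76)) = -15623 - (23 + 529 - 31/38) = -15623 - 1*20945/38 = -15623 - 20945/38 = -614619/38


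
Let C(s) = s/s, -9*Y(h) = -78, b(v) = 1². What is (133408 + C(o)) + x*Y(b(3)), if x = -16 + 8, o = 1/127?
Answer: 400019/3 ≈ 1.3334e+5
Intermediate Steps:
b(v) = 1
Y(h) = 26/3 (Y(h) = -⅑*(-78) = 26/3)
o = 1/127 ≈ 0.0078740
x = -8
C(s) = 1
(133408 + C(o)) + x*Y(b(3)) = (133408 + 1) - 8*26/3 = 133409 - 208/3 = 400019/3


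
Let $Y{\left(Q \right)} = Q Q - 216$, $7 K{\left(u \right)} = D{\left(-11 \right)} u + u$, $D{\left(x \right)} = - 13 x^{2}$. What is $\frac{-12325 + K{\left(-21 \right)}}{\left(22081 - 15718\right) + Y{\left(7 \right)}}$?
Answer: $- \frac{7609}{6196} \approx -1.2281$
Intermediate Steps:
$K{\left(u \right)} = - \frac{1572 u}{7}$ ($K{\left(u \right)} = \frac{- 13 \left(-11\right)^{2} u + u}{7} = \frac{\left(-13\right) 121 u + u}{7} = \frac{- 1573 u + u}{7} = \frac{\left(-1572\right) u}{7} = - \frac{1572 u}{7}$)
$Y{\left(Q \right)} = -216 + Q^{2}$ ($Y{\left(Q \right)} = Q^{2} - 216 = -216 + Q^{2}$)
$\frac{-12325 + K{\left(-21 \right)}}{\left(22081 - 15718\right) + Y{\left(7 \right)}} = \frac{-12325 - -4716}{\left(22081 - 15718\right) - \left(216 - 7^{2}\right)} = \frac{-12325 + 4716}{\left(22081 - 15718\right) + \left(-216 + 49\right)} = - \frac{7609}{6363 - 167} = - \frac{7609}{6196}$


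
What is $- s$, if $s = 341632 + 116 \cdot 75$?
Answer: $-350332$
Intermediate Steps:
$s = 350332$ ($s = 341632 + 8700 = 350332$)
$- s = \left(-1\right) 350332 = -350332$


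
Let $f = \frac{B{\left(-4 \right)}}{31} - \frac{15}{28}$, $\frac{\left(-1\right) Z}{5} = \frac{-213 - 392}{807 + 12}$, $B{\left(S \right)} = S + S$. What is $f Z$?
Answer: $- \frac{160325}{54684} \approx -2.9318$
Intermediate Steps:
$B{\left(S \right)} = 2 S$
$Z = \frac{3025}{819}$ ($Z = - 5 \frac{-213 - 392}{807 + 12} = - 5 \left(- \frac{605}{819}\right) = - 5 \left(\left(-605\right) \frac{1}{819}\right) = \left(-5\right) \left(- \frac{605}{819}\right) = \frac{3025}{819} \approx 3.6935$)
$f = - \frac{689}{868}$ ($f = \frac{2 \left(-4\right)}{31} - \frac{15}{28} = \left(-8\right) \frac{1}{31} - \frac{15}{28} = - \frac{8}{31} - \frac{15}{28} = - \frac{689}{868} \approx -0.79378$)
$f Z = \left(- \frac{689}{868}\right) \frac{3025}{819} = - \frac{160325}{54684}$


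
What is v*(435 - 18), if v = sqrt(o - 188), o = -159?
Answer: 417*I*sqrt(347) ≈ 7767.9*I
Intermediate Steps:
v = I*sqrt(347) (v = sqrt(-159 - 188) = sqrt(-347) = I*sqrt(347) ≈ 18.628*I)
v*(435 - 18) = (I*sqrt(347))*(435 - 18) = (I*sqrt(347))*417 = 417*I*sqrt(347)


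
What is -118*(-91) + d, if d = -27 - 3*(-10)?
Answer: 10741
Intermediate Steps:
d = 3 (d = -27 + 30 = 3)
-118*(-91) + d = -118*(-91) + 3 = 10738 + 3 = 10741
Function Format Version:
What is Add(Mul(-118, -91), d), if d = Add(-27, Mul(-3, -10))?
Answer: 10741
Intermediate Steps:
d = 3 (d = Add(-27, 30) = 3)
Add(Mul(-118, -91), d) = Add(Mul(-118, -91), 3) = Add(10738, 3) = 10741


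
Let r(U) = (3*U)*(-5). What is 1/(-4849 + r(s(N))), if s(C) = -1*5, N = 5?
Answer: -1/4774 ≈ -0.00020947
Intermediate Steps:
s(C) = -5
r(U) = -15*U
1/(-4849 + r(s(N))) = 1/(-4849 - 15*(-5)) = 1/(-4849 + 75) = 1/(-4774) = -1/4774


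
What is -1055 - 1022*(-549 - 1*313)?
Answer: 879909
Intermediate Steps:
-1055 - 1022*(-549 - 1*313) = -1055 - 1022*(-549 - 313) = -1055 - 1022*(-862) = -1055 + 880964 = 879909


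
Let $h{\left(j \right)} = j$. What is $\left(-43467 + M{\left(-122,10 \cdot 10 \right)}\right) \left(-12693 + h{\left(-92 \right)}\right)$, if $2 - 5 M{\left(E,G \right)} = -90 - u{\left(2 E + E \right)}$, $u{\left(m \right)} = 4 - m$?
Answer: $554544261$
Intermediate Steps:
$M{\left(E,G \right)} = \frac{96}{5} - \frac{3 E}{5}$ ($M{\left(E,G \right)} = \frac{2}{5} - \frac{-90 - \left(4 - \left(2 E + E\right)\right)}{5} = \frac{2}{5} - \frac{-90 - \left(4 - 3 E\right)}{5} = \frac{2}{5} - \frac{-90 + \left(-4 + 3 E\right)}{5} = \frac{2}{5} - \frac{-94 + 3 E}{5} = \frac{2}{5} - \left(- \frac{94}{5} + \frac{3 E}{5}\right) = \frac{96}{5} - \frac{3 E}{5}$)
$\left(-43467 + M{\left(-122,10 \cdot 10 \right)}\right) \left(-12693 + h{\left(-92 \right)}\right) = \left(-43467 + \left(\frac{96}{5} - - \frac{366}{5}\right)\right) \left(-12693 - 92\right) = \left(-43467 + \left(\frac{96}{5} + \frac{366}{5}\right)\right) \left(-12785\right) = \left(-43467 + \frac{462}{5}\right) \left(-12785\right) = \left(- \frac{216873}{5}\right) \left(-12785\right) = 554544261$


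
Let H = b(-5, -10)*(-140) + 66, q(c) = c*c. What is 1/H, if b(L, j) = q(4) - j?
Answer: -1/3574 ≈ -0.00027980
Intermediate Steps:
q(c) = c**2
b(L, j) = 16 - j (b(L, j) = 4**2 - j = 16 - j)
H = -3574 (H = (16 - 1*(-10))*(-140) + 66 = (16 + 10)*(-140) + 66 = 26*(-140) + 66 = -3640 + 66 = -3574)
1/H = 1/(-3574) = -1/3574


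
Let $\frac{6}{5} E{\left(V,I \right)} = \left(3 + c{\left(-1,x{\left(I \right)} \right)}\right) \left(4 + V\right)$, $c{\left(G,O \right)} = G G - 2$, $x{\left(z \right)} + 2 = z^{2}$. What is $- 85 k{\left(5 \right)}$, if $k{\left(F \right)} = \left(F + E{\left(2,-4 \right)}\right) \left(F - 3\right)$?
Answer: $-2550$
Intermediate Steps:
$x{\left(z \right)} = -2 + z^{2}$
$c{\left(G,O \right)} = -2 + G^{2}$ ($c{\left(G,O \right)} = G^{2} - 2 = -2 + G^{2}$)
$E{\left(V,I \right)} = \frac{20}{3} + \frac{5 V}{3}$ ($E{\left(V,I \right)} = \frac{5 \left(3 - \left(2 - \left(-1\right)^{2}\right)\right) \left(4 + V\right)}{6} = \frac{5 \left(3 + \left(-2 + 1\right)\right) \left(4 + V\right)}{6} = \frac{5 \left(3 - 1\right) \left(4 + V\right)}{6} = \frac{5 \cdot 2 \left(4 + V\right)}{6} = \frac{5 \left(8 + 2 V\right)}{6} = \frac{20}{3} + \frac{5 V}{3}$)
$k{\left(F \right)} = \left(-3 + F\right) \left(10 + F\right)$ ($k{\left(F \right)} = \left(F + \left(\frac{20}{3} + \frac{5}{3} \cdot 2\right)\right) \left(F - 3\right) = \left(F + \left(\frac{20}{3} + \frac{10}{3}\right)\right) \left(-3 + F\right) = \left(F + 10\right) \left(-3 + F\right) = \left(10 + F\right) \left(-3 + F\right) = \left(-3 + F\right) \left(10 + F\right)$)
$- 85 k{\left(5 \right)} = - 85 \left(-30 + 5^{2} + 7 \cdot 5\right) = - 85 \left(-30 + 25 + 35\right) = \left(-85\right) 30 = -2550$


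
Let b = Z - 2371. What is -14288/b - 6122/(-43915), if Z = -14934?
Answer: 146679746/151989815 ≈ 0.96506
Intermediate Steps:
b = -17305 (b = -14934 - 2371 = -17305)
-14288/b - 6122/(-43915) = -14288/(-17305) - 6122/(-43915) = -14288*(-1/17305) - 6122*(-1/43915) = 14288/17305 + 6122/43915 = 146679746/151989815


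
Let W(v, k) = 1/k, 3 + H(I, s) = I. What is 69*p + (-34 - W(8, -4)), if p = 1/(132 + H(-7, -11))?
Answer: -8097/244 ≈ -33.184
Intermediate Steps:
H(I, s) = -3 + I
p = 1/122 (p = 1/(132 + (-3 - 7)) = 1/(132 - 10) = 1/122 ≈ 0.0081967)
69*p + (-34 - W(8, -4)) = 69*(1/122) + (-34 - 1/(-4)) = 69/122 + (-34 - 1*(-¼)) = 69/122 + (-34 + ¼) = 69/122 - 135/4 = -8097/244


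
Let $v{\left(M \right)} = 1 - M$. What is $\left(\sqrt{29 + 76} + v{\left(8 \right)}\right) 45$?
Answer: $-315 + 45 \sqrt{105} \approx 146.11$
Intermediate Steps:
$\left(\sqrt{29 + 76} + v{\left(8 \right)}\right) 45 = \left(\sqrt{29 + 76} + \left(1 - 8\right)\right) 45 = \left(\sqrt{105} + \left(1 - 8\right)\right) 45 = \left(\sqrt{105} - 7\right) 45 = \left(-7 + \sqrt{105}\right) 45 = -315 + 45 \sqrt{105}$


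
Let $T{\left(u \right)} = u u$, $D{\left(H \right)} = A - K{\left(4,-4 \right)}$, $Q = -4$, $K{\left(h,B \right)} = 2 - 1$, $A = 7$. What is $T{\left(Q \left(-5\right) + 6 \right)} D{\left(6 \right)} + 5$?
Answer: $4061$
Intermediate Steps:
$K{\left(h,B \right)} = 1$
$D{\left(H \right)} = 6$ ($D{\left(H \right)} = 7 - 1 = 6$)
$T{\left(u \right)} = u^{2}$
$T{\left(Q \left(-5\right) + 6 \right)} D{\left(6 \right)} + 5 = \left(\left(-4\right) \left(-5\right) + 6\right)^{2} \cdot 6 + 5 = \left(20 + 6\right)^{2} \cdot 6 + 5 = 26^{2} \cdot 6 + 5 = 676 \cdot 6 + 5 = 4056 + 5 = 4061$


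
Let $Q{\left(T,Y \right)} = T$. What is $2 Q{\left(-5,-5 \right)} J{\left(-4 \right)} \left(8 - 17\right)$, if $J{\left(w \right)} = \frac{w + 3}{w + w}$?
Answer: $\frac{45}{4} \approx 11.25$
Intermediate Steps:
$J{\left(w \right)} = \frac{3 + w}{2 w}$
$2 Q{\left(-5,-5 \right)} J{\left(-4 \right)} \left(8 - 17\right) = 2 \left(-5\right) \frac{3 - 4}{2 \left(-4\right)} \left(8 - 17\right) = - 10 \cdot \frac{1}{2} \left(- \frac{1}{4}\right) \left(-1\right) \left(-9\right) = \left(-10\right) \frac{1}{8} \left(-9\right) = \left(- \frac{5}{4}\right) \left(-9\right) = \frac{45}{4}$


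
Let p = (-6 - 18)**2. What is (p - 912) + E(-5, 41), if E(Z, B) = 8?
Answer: -328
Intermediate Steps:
p = 576 (p = (-24)**2 = 576)
(p - 912) + E(-5, 41) = (576 - 912) + 8 = -336 + 8 = -328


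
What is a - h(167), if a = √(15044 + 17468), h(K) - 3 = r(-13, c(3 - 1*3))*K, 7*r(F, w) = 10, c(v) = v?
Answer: -1691/7 + 16*√127 ≈ -61.261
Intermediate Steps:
r(F, w) = 10/7 (r(F, w) = (⅐)*10 = 10/7)
h(K) = 3 + 10*K/7
a = 16*√127 (a = √32512 = 16*√127 ≈ 180.31)
a - h(167) = 16*√127 - (3 + (10/7)*167) = 16*√127 - (3 + 1670/7) = 16*√127 - 1*1691/7 = 16*√127 - 1691/7 = -1691/7 + 16*√127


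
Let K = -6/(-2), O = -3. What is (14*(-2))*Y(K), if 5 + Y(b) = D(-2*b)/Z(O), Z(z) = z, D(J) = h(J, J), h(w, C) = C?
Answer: 84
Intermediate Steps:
D(J) = J
K = 3 (K = -6*(-1/2) = 3)
Y(b) = -5 + 2*b/3 (Y(b) = -5 - 2*b/(-3) = -5 - 2*b*(-1/3) = -5 + 2*b/3)
(14*(-2))*Y(K) = (14*(-2))*(-5 + (2/3)*3) = -28*(-5 + 2) = -28*(-3) = 84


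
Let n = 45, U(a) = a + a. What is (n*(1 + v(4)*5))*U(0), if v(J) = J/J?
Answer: 0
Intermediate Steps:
v(J) = 1
U(a) = 2*a
(n*(1 + v(4)*5))*U(0) = (45*(1 + 1*5))*(2*0) = (45*(1 + 5))*0 = (45*6)*0 = 270*0 = 0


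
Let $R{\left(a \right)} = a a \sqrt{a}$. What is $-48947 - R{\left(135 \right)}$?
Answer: $-48947 - 54675 \sqrt{15} \approx -2.607 \cdot 10^{5}$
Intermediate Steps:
$R{\left(a \right)} = a^{\frac{5}{2}}$ ($R{\left(a \right)} = a^{2} \sqrt{a} = a^{\frac{5}{2}}$)
$-48947 - R{\left(135 \right)} = -48947 - 135^{\frac{5}{2}} = -48947 - 54675 \sqrt{15}$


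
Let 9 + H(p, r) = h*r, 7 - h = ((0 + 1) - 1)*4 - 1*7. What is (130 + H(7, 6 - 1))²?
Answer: 36481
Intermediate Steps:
h = 14 (h = 7 - (((0 + 1) - 1)*4 - 1*7) = 7 - ((1 - 1)*4 - 7) = 7 - (0*4 - 7) = 7 - (0 - 7) = 7 - 1*(-7) = 7 + 7 = 14)
H(p, r) = -9 + 14*r
(130 + H(7, 6 - 1))² = (130 + (-9 + 14*(6 - 1)))² = (130 + (-9 + 14*5))² = (130 + (-9 + 70))² = (130 + 61)² = 191² = 36481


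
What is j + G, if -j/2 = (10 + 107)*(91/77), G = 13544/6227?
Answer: -18793550/68497 ≈ -274.37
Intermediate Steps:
G = 13544/6227 (G = 13544*(1/6227) = 13544/6227 ≈ 2.1750)
j = -3042/11 (j = -2*(10 + 107)*91/77 = -234*91*(1/77) = -234*13/11 = -2*1521/11 = -3042/11 ≈ -276.55)
j + G = -3042/11 + 13544/6227 = -18793550/68497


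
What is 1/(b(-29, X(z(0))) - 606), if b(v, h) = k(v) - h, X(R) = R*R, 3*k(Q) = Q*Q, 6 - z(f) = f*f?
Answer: -3/1085 ≈ -0.0027650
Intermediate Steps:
z(f) = 6 - f² (z(f) = 6 - f*f = 6 - f²)
k(Q) = Q²/3 (k(Q) = (Q*Q)/3 = Q²/3)
X(R) = R²
b(v, h) = -h + v²/3 (b(v, h) = v²/3 - h = -h + v²/3)
1/(b(-29, X(z(0))) - 606) = 1/((-(6 - 1*0²)² + (⅓)*(-29)²) - 606) = 1/((-(6 - 1*0)² + (⅓)*841) - 606) = 1/((-(6 + 0)² + 841/3) - 606) = 1/((-1*6² + 841/3) - 606) = 1/((-1*36 + 841/3) - 606) = 1/((-36 + 841/3) - 606) = 1/(733/3 - 606) = 1/(-1085/3) = -3/1085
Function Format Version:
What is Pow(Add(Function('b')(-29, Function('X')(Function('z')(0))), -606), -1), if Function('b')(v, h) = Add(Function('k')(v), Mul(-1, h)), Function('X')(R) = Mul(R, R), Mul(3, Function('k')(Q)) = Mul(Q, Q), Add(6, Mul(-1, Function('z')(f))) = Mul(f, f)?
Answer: Rational(-3, 1085) ≈ -0.0027650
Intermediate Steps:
Function('z')(f) = Add(6, Mul(-1, Pow(f, 2))) (Function('z')(f) = Add(6, Mul(-1, Mul(f, f))) = Add(6, Mul(-1, Pow(f, 2))))
Function('k')(Q) = Mul(Rational(1, 3), Pow(Q, 2)) (Function('k')(Q) = Mul(Rational(1, 3), Mul(Q, Q)) = Mul(Rational(1, 3), Pow(Q, 2)))
Function('X')(R) = Pow(R, 2)
Function('b')(v, h) = Add(Mul(-1, h), Mul(Rational(1, 3), Pow(v, 2))) (Function('b')(v, h) = Add(Mul(Rational(1, 3), Pow(v, 2)), Mul(-1, h)) = Add(Mul(-1, h), Mul(Rational(1, 3), Pow(v, 2))))
Pow(Add(Function('b')(-29, Function('X')(Function('z')(0))), -606), -1) = Pow(Add(Add(Mul(-1, Pow(Add(6, Mul(-1, Pow(0, 2))), 2)), Mul(Rational(1, 3), Pow(-29, 2))), -606), -1) = Pow(Add(Add(Mul(-1, Pow(Add(6, Mul(-1, 0)), 2)), Mul(Rational(1, 3), 841)), -606), -1) = Pow(Add(Add(Mul(-1, Pow(Add(6, 0), 2)), Rational(841, 3)), -606), -1) = Pow(Add(Add(Mul(-1, Pow(6, 2)), Rational(841, 3)), -606), -1) = Pow(Add(Add(Mul(-1, 36), Rational(841, 3)), -606), -1) = Pow(Add(Add(-36, Rational(841, 3)), -606), -1) = Pow(Add(Rational(733, 3), -606), -1) = Pow(Rational(-1085, 3), -1) = Rational(-3, 1085)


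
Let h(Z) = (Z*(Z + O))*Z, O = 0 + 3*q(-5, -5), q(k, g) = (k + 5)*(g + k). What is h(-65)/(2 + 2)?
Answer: -274625/4 ≈ -68656.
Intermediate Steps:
q(k, g) = (5 + k)*(g + k)
O = 0 (O = 0 + 3*((-5)² + 5*(-5) + 5*(-5) - 5*(-5)) = 0 + 3*(25 - 25 - 25 + 25) = 0 + 3*0 = 0 + 0 = 0)
h(Z) = Z³ (h(Z) = (Z*(Z + 0))*Z = (Z*Z)*Z = Z²*Z = Z³)
h(-65)/(2 + 2) = (-65)³/(2 + 2) = -274625/4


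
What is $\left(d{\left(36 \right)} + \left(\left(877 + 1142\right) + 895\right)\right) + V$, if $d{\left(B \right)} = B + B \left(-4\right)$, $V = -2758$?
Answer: $48$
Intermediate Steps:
$d{\left(B \right)} = - 3 B$ ($d{\left(B \right)} = B - 4 B = - 3 B$)
$\left(d{\left(36 \right)} + \left(\left(877 + 1142\right) + 895\right)\right) + V = \left(\left(-3\right) 36 + \left(\left(877 + 1142\right) + 895\right)\right) - 2758 = \left(-108 + \left(2019 + 895\right)\right) - 2758 = \left(-108 + 2914\right) - 2758 = 2806 - 2758 = 48$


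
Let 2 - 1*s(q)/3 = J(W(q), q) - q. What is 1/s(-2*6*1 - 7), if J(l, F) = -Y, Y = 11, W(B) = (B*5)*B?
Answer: -1/18 ≈ -0.055556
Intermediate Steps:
W(B) = 5*B² (W(B) = (5*B)*B = 5*B²)
J(l, F) = -11 (J(l, F) = -1*11 = -11)
s(q) = 39 + 3*q (s(q) = 6 - 3*(-11 - q) = 6 + (33 + 3*q) = 39 + 3*q)
1/s(-2*6*1 - 7) = 1/(39 + 3*(-2*6*1 - 7)) = 1/(39 + 3*(-12*1 - 7)) = 1/(39 + 3*(-12 - 7)) = 1/(39 + 3*(-19)) = 1/(39 - 57) = 1/(-18) = -1/18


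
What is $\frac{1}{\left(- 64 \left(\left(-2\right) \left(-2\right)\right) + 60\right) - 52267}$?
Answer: $- \frac{1}{52463} \approx -1.9061 \cdot 10^{-5}$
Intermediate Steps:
$\frac{1}{\left(- 64 \left(\left(-2\right) \left(-2\right)\right) + 60\right) - 52267} = \frac{1}{\left(\left(-64\right) 4 + 60\right) - 52267} = \frac{1}{\left(-256 + 60\right) - 52267} = \frac{1}{-196 - 52267} = \frac{1}{-52463} = - \frac{1}{52463}$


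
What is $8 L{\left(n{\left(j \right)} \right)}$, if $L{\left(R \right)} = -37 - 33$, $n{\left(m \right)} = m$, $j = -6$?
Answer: $-560$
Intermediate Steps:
$L{\left(R \right)} = -70$ ($L{\left(R \right)} = -37 - 33 = -70$)
$8 L{\left(n{\left(j \right)} \right)} = 8 \left(-70\right) = -560$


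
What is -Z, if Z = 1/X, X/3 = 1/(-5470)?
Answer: 5470/3 ≈ 1823.3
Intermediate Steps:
X = -3/5470 (X = 3/(-5470) = 3*(-1/5470) = -3/5470 ≈ -0.00054845)
Z = -5470/3 (Z = 1/(-3/5470) = -5470/3 ≈ -1823.3)
-Z = -1*(-5470/3) = 5470/3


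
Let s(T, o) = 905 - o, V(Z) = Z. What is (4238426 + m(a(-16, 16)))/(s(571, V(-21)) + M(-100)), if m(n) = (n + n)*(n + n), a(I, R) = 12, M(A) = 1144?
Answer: 2119501/1035 ≈ 2047.8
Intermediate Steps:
m(n) = 4*n² (m(n) = (2*n)*(2*n) = 4*n²)
(4238426 + m(a(-16, 16)))/(s(571, V(-21)) + M(-100)) = (4238426 + 4*12²)/((905 - 1*(-21)) + 1144) = (4238426 + 4*144)/((905 + 21) + 1144) = (4238426 + 576)/(926 + 1144) = 4239002/2070 = 4239002*(1/2070) = 2119501/1035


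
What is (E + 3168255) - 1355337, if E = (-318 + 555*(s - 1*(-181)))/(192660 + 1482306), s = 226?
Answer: 1012192078785/558322 ≈ 1.8129e+6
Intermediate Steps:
E = 75189/558322 (E = (-318 + 555*(226 - 1*(-181)))/(192660 + 1482306) = (-318 + 555*(226 + 181))/1674966 = (-318 + 555*407)*(1/1674966) = (-318 + 225885)*(1/1674966) = 225567*(1/1674966) = 75189/558322 ≈ 0.13467)
(E + 3168255) - 1355337 = (75189/558322 + 3168255) - 1355337 = 1768906543299/558322 - 1355337 = 1012192078785/558322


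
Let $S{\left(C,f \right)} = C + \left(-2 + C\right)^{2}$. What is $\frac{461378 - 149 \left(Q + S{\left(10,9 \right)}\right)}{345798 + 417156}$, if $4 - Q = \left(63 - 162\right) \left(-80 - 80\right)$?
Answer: $\frac{1404958}{381477} \approx 3.6829$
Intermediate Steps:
$Q = -15836$ ($Q = 4 - \left(63 - 162\right) \left(-80 - 80\right) = 4 - \left(-99\right) \left(-160\right) = 4 - 15840 = -15836$)
$\frac{461378 - 149 \left(Q + S{\left(10,9 \right)}\right)}{345798 + 417156} = \frac{461378 - 149 \left(-15836 + \left(10 + \left(-2 + 10\right)^{2}\right)\right)}{345798 + 417156} = \frac{461378 - 149 \left(-15836 + \left(10 + 8^{2}\right)\right)}{762954} = \left(461378 - 149 \left(-15836 + \left(10 + 64\right)\right)\right) \frac{1}{762954} = \left(461378 - 149 \left(-15836 + 74\right)\right) \frac{1}{762954} = \left(461378 - -2348538\right) \frac{1}{762954} = \left(461378 + 2348538\right) \frac{1}{762954} = 2809916 \cdot \frac{1}{762954} = \frac{1404958}{381477}$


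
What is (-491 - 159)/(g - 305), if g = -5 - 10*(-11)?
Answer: 13/4 ≈ 3.2500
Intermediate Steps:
g = 105 (g = -5 + 110 = 105)
(-491 - 159)/(g - 305) = (-491 - 159)/(105 - 305) = -650/(-200) = -650*(-1/200) = 13/4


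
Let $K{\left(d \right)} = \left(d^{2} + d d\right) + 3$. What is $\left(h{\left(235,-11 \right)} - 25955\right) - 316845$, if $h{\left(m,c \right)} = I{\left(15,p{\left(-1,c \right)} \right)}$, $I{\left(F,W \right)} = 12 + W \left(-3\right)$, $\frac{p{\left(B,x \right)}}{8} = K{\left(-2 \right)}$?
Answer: $-343052$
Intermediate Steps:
$K{\left(d \right)} = 3 + 2 d^{2}$ ($K{\left(d \right)} = \left(d^{2} + d^{2}\right) + 3 = 2 d^{2} + 3 = 3 + 2 d^{2}$)
$p{\left(B,x \right)} = 88$ ($p{\left(B,x \right)} = 8 \left(3 + 2 \left(-2\right)^{2}\right) = 8 \left(3 + 2 \cdot 4\right) = 8 \left(3 + 8\right) = 8 \cdot 11 = 88$)
$I{\left(F,W \right)} = 12 - 3 W$
$h{\left(m,c \right)} = -252$ ($h{\left(m,c \right)} = 12 - 264 = -252$)
$\left(h{\left(235,-11 \right)} - 25955\right) - 316845 = \left(-252 - 25955\right) - 316845 = -26207 - 316845 = -343052$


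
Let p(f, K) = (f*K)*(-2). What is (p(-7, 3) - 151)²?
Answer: 11881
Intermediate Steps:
p(f, K) = -2*K*f (p(f, K) = (K*f)*(-2) = -2*K*f)
(p(-7, 3) - 151)² = (-2*3*(-7) - 151)² = (42 - 151)² = (-109)² = 11881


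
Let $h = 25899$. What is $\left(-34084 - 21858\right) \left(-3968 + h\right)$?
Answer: $-1226864002$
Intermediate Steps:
$\left(-34084 - 21858\right) \left(-3968 + h\right) = \left(-34084 - 21858\right) \left(-3968 + 25899\right) = \left(-55942\right) 21931 = -1226864002$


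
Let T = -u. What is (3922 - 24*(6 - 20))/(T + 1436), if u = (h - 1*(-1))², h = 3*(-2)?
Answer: 4258/1411 ≈ 3.0177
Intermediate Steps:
h = -6
u = 25 (u = (-6 - 1*(-1))² = (-6 + 1)² = (-5)² = 25)
T = -25 (T = -1*25 = -25)
(3922 - 24*(6 - 20))/(T + 1436) = (3922 - 24*(6 - 20))/(-25 + 1436) = (3922 - 24*(-14))/1411 = (3922 + 336)*(1/1411) = 4258*(1/1411) = 4258/1411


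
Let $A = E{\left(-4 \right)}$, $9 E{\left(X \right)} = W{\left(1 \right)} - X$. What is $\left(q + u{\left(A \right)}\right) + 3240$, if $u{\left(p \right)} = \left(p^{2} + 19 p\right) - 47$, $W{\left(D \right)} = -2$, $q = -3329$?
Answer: $- \frac{10670}{81} \approx -131.73$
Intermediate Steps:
$E{\left(X \right)} = - \frac{2}{9} - \frac{X}{9}$ ($E{\left(X \right)} = \frac{-2 - X}{9} = - \frac{2}{9} - \frac{X}{9}$)
$A = \frac{2}{9}$ ($A = - \frac{2}{9} - - \frac{4}{9} = - \frac{2}{9} + \frac{4}{9} = \frac{2}{9} \approx 0.22222$)
$u{\left(p \right)} = -47 + p^{2} + 19 p$
$\left(q + u{\left(A \right)}\right) + 3240 = \left(-3329 + \left(-47 + \left(\frac{2}{9}\right)^{2} + 19 \cdot \frac{2}{9}\right)\right) + 3240 = \left(-3329 + \left(-47 + \frac{4}{81} + \frac{38}{9}\right)\right) + 3240 = \left(-3329 - \frac{3461}{81}\right) + 3240 = - \frac{273110}{81} + 3240 = - \frac{10670}{81}$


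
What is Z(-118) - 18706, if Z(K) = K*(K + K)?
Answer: 9142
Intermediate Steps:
Z(K) = 2*K² (Z(K) = K*(2*K) = 2*K²)
Z(-118) - 18706 = 2*(-118)² - 18706 = 2*13924 - 18706 = 27848 - 18706 = 9142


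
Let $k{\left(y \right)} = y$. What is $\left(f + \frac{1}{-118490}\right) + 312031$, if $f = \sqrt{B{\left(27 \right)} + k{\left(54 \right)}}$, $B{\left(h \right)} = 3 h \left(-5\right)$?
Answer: $\frac{36972553189}{118490} + 3 i \sqrt{39} \approx 3.1203 \cdot 10^{5} + 18.735 i$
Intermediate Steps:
$B{\left(h \right)} = - 15 h$
$f = 3 i \sqrt{39}$ ($f = \sqrt{\left(-15\right) 27 + 54} = \sqrt{-405 + 54} = \sqrt{-351} = 3 i \sqrt{39} \approx 18.735 i$)
$\left(f + \frac{1}{-118490}\right) + 312031 = \left(3 i \sqrt{39} + \frac{1}{-118490}\right) + 312031 = \left(3 i \sqrt{39} - \frac{1}{118490}\right) + 312031 = \left(- \frac{1}{118490} + 3 i \sqrt{39}\right) + 312031 = \frac{36972553189}{118490} + 3 i \sqrt{39}$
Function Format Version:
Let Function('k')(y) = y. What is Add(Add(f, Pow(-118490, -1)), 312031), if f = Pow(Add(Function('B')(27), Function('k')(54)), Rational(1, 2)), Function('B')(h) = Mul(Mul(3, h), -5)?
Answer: Add(Rational(36972553189, 118490), Mul(3, I, Pow(39, Rational(1, 2)))) ≈ Add(3.1203e+5, Mul(18.735, I))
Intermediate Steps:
Function('B')(h) = Mul(-15, h)
f = Mul(3, I, Pow(39, Rational(1, 2))) (f = Pow(Add(Mul(-15, 27), 54), Rational(1, 2)) = Pow(Add(-405, 54), Rational(1, 2)) = Pow(-351, Rational(1, 2)) = Mul(3, I, Pow(39, Rational(1, 2))) ≈ Mul(18.735, I))
Add(Add(f, Pow(-118490, -1)), 312031) = Add(Add(Mul(3, I, Pow(39, Rational(1, 2))), Pow(-118490, -1)), 312031) = Add(Add(Mul(3, I, Pow(39, Rational(1, 2))), Rational(-1, 118490)), 312031) = Add(Add(Rational(-1, 118490), Mul(3, I, Pow(39, Rational(1, 2)))), 312031) = Add(Rational(36972553189, 118490), Mul(3, I, Pow(39, Rational(1, 2))))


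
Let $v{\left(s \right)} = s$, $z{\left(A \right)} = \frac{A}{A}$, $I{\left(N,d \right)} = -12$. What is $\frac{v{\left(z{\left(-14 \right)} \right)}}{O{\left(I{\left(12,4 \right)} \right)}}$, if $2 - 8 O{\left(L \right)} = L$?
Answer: $\frac{4}{7} \approx 0.57143$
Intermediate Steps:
$z{\left(A \right)} = 1$
$O{\left(L \right)} = \frac{1}{4} - \frac{L}{8}$
$\frac{v{\left(z{\left(-14 \right)} \right)}}{O{\left(I{\left(12,4 \right)} \right)}} = 1 \frac{1}{\frac{1}{4} - - \frac{3}{2}} = 1 \frac{1}{\frac{1}{4} + \frac{3}{2}} = 1 \frac{1}{\frac{7}{4}} = 1 \cdot \frac{4}{7} = \frac{4}{7}$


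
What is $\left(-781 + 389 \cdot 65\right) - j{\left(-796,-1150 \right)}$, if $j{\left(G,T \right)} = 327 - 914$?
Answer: $25091$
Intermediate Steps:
$j{\left(G,T \right)} = -587$
$\left(-781 + 389 \cdot 65\right) - j{\left(-796,-1150 \right)} = \left(-781 + 389 \cdot 65\right) - -587 = \left(-781 + 25285\right) + 587 = 24504 + 587 = 25091$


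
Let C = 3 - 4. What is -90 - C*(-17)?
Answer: -107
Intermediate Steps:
C = -1
-90 - C*(-17) = -90 - (-1)*(-17) = -90 - 1*17 = -90 - 17 = -107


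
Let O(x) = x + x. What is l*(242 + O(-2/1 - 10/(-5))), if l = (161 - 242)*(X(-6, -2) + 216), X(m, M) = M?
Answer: -4194828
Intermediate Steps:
l = -17334 (l = (161 - 242)*(-2 + 216) = -81*214 = -17334)
O(x) = 2*x
l*(242 + O(-2/1 - 10/(-5))) = -17334*(242 + 2*(-2/1 - 10/(-5))) = -17334*(242 + 2*(-2*1 - 10*(-1/5))) = -17334*(242 + 2*(-2 + 2)) = -17334*(242 + 2*0) = -17334*(242 + 0) = -17334*242 = -4194828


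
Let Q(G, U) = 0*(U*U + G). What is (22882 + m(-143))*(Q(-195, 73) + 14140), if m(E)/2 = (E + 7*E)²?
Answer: 37334605560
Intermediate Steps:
m(E) = 128*E² (m(E) = 2*(E + 7*E)² = 2*(8*E)² = 2*(64*E²) = 128*E²)
Q(G, U) = 0 (Q(G, U) = 0*(U² + G) = 0*(G + U²) = 0)
(22882 + m(-143))*(Q(-195, 73) + 14140) = (22882 + 128*(-143)²)*(0 + 14140) = (22882 + 128*20449)*14140 = (22882 + 2617472)*14140 = 2640354*14140 = 37334605560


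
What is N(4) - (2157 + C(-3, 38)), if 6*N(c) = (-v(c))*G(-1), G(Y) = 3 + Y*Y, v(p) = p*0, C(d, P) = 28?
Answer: -2185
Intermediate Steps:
v(p) = 0
G(Y) = 3 + Y**2
N(c) = 0 (N(c) = ((-1*0)*(3 + (-1)**2))/6 = (0*(3 + 1))/6 = (0*4)/6 = (1/6)*0 = 0)
N(4) - (2157 + C(-3, 38)) = 0 - (2157 + 28) = 0 - 1*2185 = 0 - 2185 = -2185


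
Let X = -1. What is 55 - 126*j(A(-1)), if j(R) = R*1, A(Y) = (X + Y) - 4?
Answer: 811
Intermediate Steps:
A(Y) = -5 + Y (A(Y) = (-1 + Y) - 4 = -5 + Y)
j(R) = R
55 - 126*j(A(-1)) = 55 - 126*(-5 - 1) = 55 - 126*(-6) = 55 + 756 = 811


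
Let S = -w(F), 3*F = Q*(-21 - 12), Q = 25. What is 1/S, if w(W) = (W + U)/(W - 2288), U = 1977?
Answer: 2563/1702 ≈ 1.5059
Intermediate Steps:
F = -275 (F = (25*(-21 - 12))/3 = (25*(-33))/3 = (1/3)*(-825) = -275)
w(W) = (1977 + W)/(-2288 + W) (w(W) = (W + 1977)/(W - 2288) = (1977 + W)/(-2288 + W))
S = 1702/2563 (S = -(1977 - 275)/(-2288 - 275) = -1702/(-2563) = -(-1)*1702/2563 = -1*(-1702/2563) = 1702/2563 ≈ 0.66407)
1/S = 1/(1702/2563) = 2563/1702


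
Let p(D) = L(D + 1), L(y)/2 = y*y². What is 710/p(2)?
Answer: 355/27 ≈ 13.148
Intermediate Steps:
L(y) = 2*y³ (L(y) = 2*(y*y²) = 2*y³)
p(D) = 2*(1 + D)³ (p(D) = 2*(D + 1)³ = 2*(1 + D)³)
710/p(2) = 710/((2*(1 + 2)³)) = 710/((2*3³)) = 710/((2*27)) = 710/54 = 710*(1/54) = 355/27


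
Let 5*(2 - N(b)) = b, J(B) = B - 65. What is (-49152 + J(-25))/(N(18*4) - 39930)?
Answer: 123105/99856 ≈ 1.2328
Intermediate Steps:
J(B) = -65 + B
N(b) = 2 - b/5
(-49152 + J(-25))/(N(18*4) - 39930) = (-49152 + (-65 - 25))/((2 - 18*4/5) - 39930) = (-49152 - 90)/((2 - ⅕*72) - 39930) = -49242/((2 - 72/5) - 39930) = -49242/(-62/5 - 39930) = -49242/(-199712/5) = -49242*(-5/199712) = 123105/99856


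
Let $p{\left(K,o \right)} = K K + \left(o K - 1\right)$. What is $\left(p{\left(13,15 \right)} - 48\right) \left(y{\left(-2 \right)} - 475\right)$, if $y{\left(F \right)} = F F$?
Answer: $-148365$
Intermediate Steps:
$y{\left(F \right)} = F^{2}$
$p{\left(K,o \right)} = -1 + K^{2} + K o$ ($p{\left(K,o \right)} = K^{2} + \left(K o - 1\right) = K^{2} + \left(-1 + K o\right) = -1 + K^{2} + K o$)
$\left(p{\left(13,15 \right)} - 48\right) \left(y{\left(-2 \right)} - 475\right) = \left(\left(-1 + 13^{2} + 13 \cdot 15\right) - 48\right) \left(\left(-2\right)^{2} - 475\right) = \left(\left(-1 + 169 + 195\right) - 48\right) \left(4 - 475\right) = \left(363 - 48\right) \left(-471\right) = 315 \left(-471\right) = -148365$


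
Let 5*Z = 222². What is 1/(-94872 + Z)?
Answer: -5/425076 ≈ -1.1763e-5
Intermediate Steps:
Z = 49284/5 (Z = (⅕)*222² = (⅕)*49284 = 49284/5 ≈ 9856.8)
1/(-94872 + Z) = 1/(-94872 + 49284/5) = 1/(-425076/5) = -5/425076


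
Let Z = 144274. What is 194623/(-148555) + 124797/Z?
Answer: -867256397/1948420370 ≈ -0.44511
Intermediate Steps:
194623/(-148555) + 124797/Z = 194623/(-148555) + 124797/144274 = 194623*(-1/148555) + 124797*(1/144274) = -17693/13505 + 124797/144274 = -867256397/1948420370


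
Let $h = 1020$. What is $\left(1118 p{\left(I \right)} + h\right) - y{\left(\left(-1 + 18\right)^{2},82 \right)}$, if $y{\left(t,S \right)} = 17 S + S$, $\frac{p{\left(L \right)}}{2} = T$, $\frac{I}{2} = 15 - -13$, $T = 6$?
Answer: $12960$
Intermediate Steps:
$I = 56$ ($I = 2 \left(15 - -13\right) = 2 \left(15 + 13\right) = 2 \cdot 28 = 56$)
$p{\left(L \right)} = 12$ ($p{\left(L \right)} = 2 \cdot 6 = 12$)
$y{\left(t,S \right)} = 18 S$
$\left(1118 p{\left(I \right)} + h\right) - y{\left(\left(-1 + 18\right)^{2},82 \right)} = \left(1118 \cdot 12 + 1020\right) - 18 \cdot 82 = \left(13416 + 1020\right) - 1476 = 14436 - 1476 = 12960$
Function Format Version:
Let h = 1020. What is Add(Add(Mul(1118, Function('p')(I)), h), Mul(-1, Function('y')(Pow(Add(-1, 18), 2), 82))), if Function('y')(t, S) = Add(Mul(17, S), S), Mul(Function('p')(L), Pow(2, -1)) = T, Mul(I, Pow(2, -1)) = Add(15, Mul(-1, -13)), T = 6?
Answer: 12960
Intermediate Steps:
I = 56 (I = Mul(2, Add(15, Mul(-1, -13))) = Mul(2, Add(15, 13)) = Mul(2, 28) = 56)
Function('p')(L) = 12 (Function('p')(L) = Mul(2, 6) = 12)
Function('y')(t, S) = Mul(18, S)
Add(Add(Mul(1118, Function('p')(I)), h), Mul(-1, Function('y')(Pow(Add(-1, 18), 2), 82))) = Add(Add(Mul(1118, 12), 1020), Mul(-1, Mul(18, 82))) = Add(Add(13416, 1020), Mul(-1, 1476)) = Add(14436, -1476) = 12960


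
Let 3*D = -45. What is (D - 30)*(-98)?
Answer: 4410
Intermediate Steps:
D = -15 (D = (⅓)*(-45) = -15)
(D - 30)*(-98) = (-15 - 30)*(-98) = -45*(-98) = 4410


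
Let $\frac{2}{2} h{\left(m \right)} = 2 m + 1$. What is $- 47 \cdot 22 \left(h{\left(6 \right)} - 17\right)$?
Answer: $4136$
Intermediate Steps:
$h{\left(m \right)} = 1 + 2 m$ ($h{\left(m \right)} = 2 m + 1 = 1 + 2 m$)
$- 47 \cdot 22 \left(h{\left(6 \right)} - 17\right) = - 47 \cdot 22 \left(\left(1 + 2 \cdot 6\right) - 17\right) = - 47 \cdot 22 \left(\left(1 + 12\right) - 17\right) = - 47 \cdot 22 \left(13 - 17\right) = - 47 \cdot 22 \left(-4\right) = \left(-47\right) \left(-88\right) = 4136$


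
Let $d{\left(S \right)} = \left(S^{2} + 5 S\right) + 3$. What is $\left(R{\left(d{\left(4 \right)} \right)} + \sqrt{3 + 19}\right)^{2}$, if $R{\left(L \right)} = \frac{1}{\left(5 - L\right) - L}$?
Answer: $\frac{117239}{5329} - \frac{2 \sqrt{22}}{73} \approx 21.872$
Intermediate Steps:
$d{\left(S \right)} = 3 + S^{2} + 5 S$
$R{\left(L \right)} = \frac{1}{5 - 2 L}$
$\left(R{\left(d{\left(4 \right)} \right)} + \sqrt{3 + 19}\right)^{2} = \left(- \frac{1}{-5 + 2 \left(3 + 4^{2} + 5 \cdot 4\right)} + \sqrt{3 + 19}\right)^{2} = \left(- \frac{1}{-5 + 2 \left(3 + 16 + 20\right)} + \sqrt{22}\right)^{2} = \left(- \frac{1}{-5 + 2 \cdot 39} + \sqrt{22}\right)^{2} = \left(- \frac{1}{-5 + 78} + \sqrt{22}\right)^{2} = \left(- \frac{1}{73} + \sqrt{22}\right)^{2}$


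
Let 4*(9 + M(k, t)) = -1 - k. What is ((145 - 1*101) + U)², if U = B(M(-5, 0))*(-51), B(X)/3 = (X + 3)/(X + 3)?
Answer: 11881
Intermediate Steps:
M(k, t) = -37/4 - k/4 (M(k, t) = -9 + (-1 - k)/4 = -9 + (-¼ - k/4) = -37/4 - k/4)
B(X) = 3 (B(X) = 3*((X + 3)/(X + 3)) = 3*((3 + X)/(3 + X)) = 3*1 = 3)
U = -153 (U = 3*(-51) = -153)
((145 - 1*101) + U)² = ((145 - 1*101) - 153)² = ((145 - 101) - 153)² = (44 - 153)² = (-109)² = 11881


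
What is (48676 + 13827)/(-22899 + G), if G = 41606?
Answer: 62503/18707 ≈ 3.3412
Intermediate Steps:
(48676 + 13827)/(-22899 + G) = (48676 + 13827)/(-22899 + 41606) = 62503/18707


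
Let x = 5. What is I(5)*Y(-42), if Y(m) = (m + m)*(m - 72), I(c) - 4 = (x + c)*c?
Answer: 517104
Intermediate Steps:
I(c) = 4 + c*(5 + c) (I(c) = 4 + (5 + c)*c = 4 + c*(5 + c))
Y(m) = 2*m*(-72 + m) (Y(m) = (2*m)*(-72 + m) = 2*m*(-72 + m))
I(5)*Y(-42) = (4 + 5² + 5*5)*(2*(-42)*(-72 - 42)) = (4 + 25 + 25)*(2*(-42)*(-114)) = 54*9576 = 517104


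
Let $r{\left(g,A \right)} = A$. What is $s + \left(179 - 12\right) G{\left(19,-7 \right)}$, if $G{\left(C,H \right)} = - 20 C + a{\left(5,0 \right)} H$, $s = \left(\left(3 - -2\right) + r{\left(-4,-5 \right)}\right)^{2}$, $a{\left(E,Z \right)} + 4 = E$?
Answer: $-64629$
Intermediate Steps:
$a{\left(E,Z \right)} = -4 + E$
$s = 0$ ($s = \left(\left(3 - -2\right) - 5\right)^{2} = \left(\left(3 + 2\right) - 5\right)^{2} = \left(5 - 5\right)^{2} = 0^{2} = 0$)
$G{\left(C,H \right)} = H - 20 C$ ($G{\left(C,H \right)} = - 20 C + \left(-4 + 5\right) H = - 20 C + 1 H = - 20 C + H = H - 20 C$)
$s + \left(179 - 12\right) G{\left(19,-7 \right)} = 0 + \left(179 - 12\right) \left(-7 - 380\right) = 0 + 167 \left(-7 - 380\right) = 0 + 167 \left(-387\right) = 0 - 64629 = -64629$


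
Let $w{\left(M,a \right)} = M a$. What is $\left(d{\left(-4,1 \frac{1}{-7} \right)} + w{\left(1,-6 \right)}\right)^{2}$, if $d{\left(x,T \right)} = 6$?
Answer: $0$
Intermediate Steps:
$\left(d{\left(-4,1 \frac{1}{-7} \right)} + w{\left(1,-6 \right)}\right)^{2} = \left(6 + 1 \left(-6\right)\right)^{2} = \left(6 - 6\right)^{2} = 0^{2} = 0$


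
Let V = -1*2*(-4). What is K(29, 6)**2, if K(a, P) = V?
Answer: 64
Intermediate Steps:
V = 8 (V = -2*(-4) = 8)
K(a, P) = 8
K(29, 6)**2 = 8**2 = 64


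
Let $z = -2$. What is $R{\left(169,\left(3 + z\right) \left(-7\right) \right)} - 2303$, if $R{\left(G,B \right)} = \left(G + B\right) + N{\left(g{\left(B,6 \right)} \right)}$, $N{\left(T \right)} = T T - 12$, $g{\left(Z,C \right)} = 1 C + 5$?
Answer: $-2032$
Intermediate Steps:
$g{\left(Z,C \right)} = 5 + C$ ($g{\left(Z,C \right)} = C + 5 = 5 + C$)
$N{\left(T \right)} = -12 + T^{2}$ ($N{\left(T \right)} = T^{2} - 12 = -12 + T^{2}$)
$R{\left(G,B \right)} = 109 + B + G$ ($R{\left(G,B \right)} = \left(G + B\right) - \left(12 - \left(5 + 6\right)^{2}\right) = \left(B + G\right) - \left(12 - 11^{2}\right) = \left(B + G\right) + \left(-12 + 121\right) = \left(B + G\right) + 109 = 109 + B + G$)
$R{\left(169,\left(3 + z\right) \left(-7\right) \right)} - 2303 = \left(109 + \left(3 - 2\right) \left(-7\right) + 169\right) - 2303 = \left(109 + 1 \left(-7\right) + 169\right) - 2303 = \left(109 - 7 + 169\right) - 2303 = 271 - 2303 = -2032$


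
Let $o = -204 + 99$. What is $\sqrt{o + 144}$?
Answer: $\sqrt{39} \approx 6.245$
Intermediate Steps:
$o = -105$
$\sqrt{o + 144} = \sqrt{-105 + 144} = \sqrt{39}$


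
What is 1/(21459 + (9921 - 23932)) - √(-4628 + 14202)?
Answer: 1/7448 - √9574 ≈ -97.847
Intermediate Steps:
1/(21459 + (9921 - 23932)) - √(-4628 + 14202) = 1/(21459 - 14011) - √9574 = 1/7448 - √9574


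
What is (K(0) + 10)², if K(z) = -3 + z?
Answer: 49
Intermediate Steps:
(K(0) + 10)² = ((-3 + 0) + 10)² = (-3 + 10)² = 7² = 49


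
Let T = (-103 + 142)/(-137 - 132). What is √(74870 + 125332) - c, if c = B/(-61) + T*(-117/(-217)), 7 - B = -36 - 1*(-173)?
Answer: -7310147/3560753 + √200202 ≈ 445.39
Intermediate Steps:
T = -39/269 (T = 39/(-269) = 39*(-1/269) = -39/269 ≈ -0.14498)
B = -130 (B = 7 - (-36 - 1*(-173)) = 7 - (-36 + 173) = 7 - 1*137 = 7 - 137 = -130)
c = 7310147/3560753 (c = -130/(-61) - (-4563)/(269*(-217)) = -130*(-1/61) - (-4563)*(-1)/(269*217) = 130/61 - 39/269*117/217 = 130/61 - 4563/58373 = 7310147/3560753 ≈ 2.0530)
√(74870 + 125332) - c = √(74870 + 125332) - 1*7310147/3560753 = √200202 - 7310147/3560753 = -7310147/3560753 + √200202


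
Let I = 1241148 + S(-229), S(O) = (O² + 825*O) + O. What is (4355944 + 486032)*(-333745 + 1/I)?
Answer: -594916900948163408/368145 ≈ -1.6160e+12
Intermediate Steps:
S(O) = O² + 826*O
I = 1104435 (I = 1241148 - 229*(826 - 229) = 1241148 - 229*597 = 1241148 - 136713 = 1104435)
(4355944 + 486032)*(-333745 + 1/I) = (4355944 + 486032)*(-333745 + 1/1104435) = 4841976*(-333745 + 1/1104435) = 4841976*(-368599659074/1104435) = -594916900948163408/368145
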